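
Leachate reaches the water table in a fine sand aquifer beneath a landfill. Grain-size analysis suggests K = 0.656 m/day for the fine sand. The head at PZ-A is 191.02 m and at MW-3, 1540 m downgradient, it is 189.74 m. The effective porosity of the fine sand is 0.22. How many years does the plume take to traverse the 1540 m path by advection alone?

Hydraulic gradient i = (191.02 − 189.74) / 1540 = 1.28 / 1540 = 0.0008312.
Darcy flux q = K · i = 0.6560 × 0.0008312 = 0.0005452 m/day.
Seepage velocity v = q / n_e = 0.0005452 / 0.22 = 0.002478 m/day.
Travel time t = L / v = 1540 / 0.002478 = 6.214e+05 days = 1701 years.

1700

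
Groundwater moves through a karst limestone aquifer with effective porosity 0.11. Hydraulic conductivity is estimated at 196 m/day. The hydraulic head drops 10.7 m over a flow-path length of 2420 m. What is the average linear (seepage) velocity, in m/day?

Hydraulic gradient i = Δh / L = 10.7 / 2420 = 0.004421.
Darcy flux q = K · i = 196.0 × 0.004421 = 0.8666 m/day.
Seepage velocity v = q / n_e = 0.8666 / 0.11 = 7.878 m/day.

7.88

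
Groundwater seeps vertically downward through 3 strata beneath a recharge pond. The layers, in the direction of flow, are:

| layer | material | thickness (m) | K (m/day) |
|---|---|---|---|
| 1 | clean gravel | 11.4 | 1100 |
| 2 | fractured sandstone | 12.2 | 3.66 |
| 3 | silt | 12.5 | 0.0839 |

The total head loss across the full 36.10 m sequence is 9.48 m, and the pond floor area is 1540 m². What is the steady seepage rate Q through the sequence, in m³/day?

95.8

Flow is perpendicular to layering, so the layers act in series and the equivalent K is the thickness-weighted harmonic mean.
Total thickness L = 11.4 + 12.2 + 12.5 = 36.10 m.
Σ(b_i/K_i) = 11.4/1100 + 12.2/3.66 + 12.5/0.0839 = 152.3 d.
K_eq = L / Σ(b_i/K_i) = 36.10 / 152.3 = 0.2370 m/day.
Q = K_eq · A · (Δh/L) = 0.2370 × 1540 × (9.48/36.10) = 95.84 m³/day.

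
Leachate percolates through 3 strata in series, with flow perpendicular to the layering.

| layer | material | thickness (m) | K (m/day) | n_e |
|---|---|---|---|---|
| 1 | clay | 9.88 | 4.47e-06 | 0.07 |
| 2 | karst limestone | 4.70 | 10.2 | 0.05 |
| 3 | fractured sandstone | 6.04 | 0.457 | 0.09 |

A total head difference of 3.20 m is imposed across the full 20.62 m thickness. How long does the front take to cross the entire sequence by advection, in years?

With flow normal to the layers, continuity requires the same specific discharge q through every layer.
Σ(b_i/K_i) = 9.88/4.47e-06 + 4.70/10.2 + 6.04/0.457 = 2.210e+06 d.
q = Δh / Σ(b_i/K_i) = 3.20 / 2.210e+06 = 1.448e-06 m/day.
In each layer the seepage velocity is v_i = q/n_i, so the layer transit time is t_i = b_i·n_i / q:
  layer 1 (clay): t_1 = 9.88 × 0.07 / 1.448e-06 = 4.777e+05 d
  layer 2 (karst limestone): t_2 = 4.70 × 0.05 / 1.448e-06 = 1.623e+05 d
  layer 3 (fractured sandstone): t_3 = 6.04 × 0.09 / 1.448e-06 = 3.755e+05 d
Total t = Σ t_i = 1.015e+06 days = 2780 years.

2780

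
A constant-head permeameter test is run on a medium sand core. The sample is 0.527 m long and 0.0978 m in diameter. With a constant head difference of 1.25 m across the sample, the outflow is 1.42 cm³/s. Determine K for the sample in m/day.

6.89

Cross-sectional area A = π·(d/2)² = π × (0.0978/2)² = 0.007512 m².
Convert discharge: 1.42 cm³/s = 1.420e-06 m³/s.
Darcy's law rearranged: K = Q·L / (A·Δh) = 1.420e-06 × 0.527 / (0.007512 × 1.25) = 7.969e-05 m/s = 6.885 m/day.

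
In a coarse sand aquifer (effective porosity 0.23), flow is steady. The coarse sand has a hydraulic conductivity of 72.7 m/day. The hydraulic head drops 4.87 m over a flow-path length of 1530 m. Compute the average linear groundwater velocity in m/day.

1.01

Hydraulic gradient i = Δh / L = 4.87 / 1530 = 0.003183.
Darcy flux q = K · i = 72.70 × 0.003183 = 0.2314 m/day.
Seepage velocity v = q / n_e = 0.2314 / 0.23 = 1.006 m/day.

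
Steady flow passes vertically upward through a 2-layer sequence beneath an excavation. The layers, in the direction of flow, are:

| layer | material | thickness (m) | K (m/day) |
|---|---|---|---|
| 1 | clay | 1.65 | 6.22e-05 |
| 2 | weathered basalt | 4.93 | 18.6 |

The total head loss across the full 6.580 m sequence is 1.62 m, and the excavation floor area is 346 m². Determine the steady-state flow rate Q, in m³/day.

Flow is perpendicular to layering, so the layers act in series and the equivalent K is the thickness-weighted harmonic mean.
Total thickness L = 1.65 + 4.93 = 6.580 m.
Σ(b_i/K_i) = 1.65/6.22e-05 + 4.93/18.6 = 26528 d.
K_eq = L / Σ(b_i/K_i) = 6.580 / 26528 = 0.0002480 m/day.
Q = K_eq · A · (Δh/L) = 0.0002480 × 346 × (1.62/6.580) = 0.02113 m³/day.

0.0211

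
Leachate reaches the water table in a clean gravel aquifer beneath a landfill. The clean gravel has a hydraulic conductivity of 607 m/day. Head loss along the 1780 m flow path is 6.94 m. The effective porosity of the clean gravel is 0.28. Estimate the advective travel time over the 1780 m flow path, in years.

0.577

Hydraulic gradient i = Δh / L = 6.94 / 1780 = 0.003899.
Darcy flux q = K · i = 607.0 × 0.003899 = 2.367 m/day.
Seepage velocity v = q / n_e = 2.367 / 0.28 = 8.452 m/day.
Travel time t = L / v = 1780 / 8.452 = 210.6 days = 0.5766 years.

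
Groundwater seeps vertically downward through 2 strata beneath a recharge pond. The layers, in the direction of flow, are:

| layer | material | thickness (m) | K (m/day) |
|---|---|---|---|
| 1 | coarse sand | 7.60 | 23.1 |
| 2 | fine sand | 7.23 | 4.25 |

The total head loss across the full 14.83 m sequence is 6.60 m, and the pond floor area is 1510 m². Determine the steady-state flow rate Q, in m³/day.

4910

Flow is perpendicular to layering, so the layers act in series and the equivalent K is the thickness-weighted harmonic mean.
Total thickness L = 7.60 + 7.23 = 14.83 m.
Σ(b_i/K_i) = 7.60/23.1 + 7.23/4.25 = 2.030 d.
K_eq = L / Σ(b_i/K_i) = 14.83 / 2.030 = 7.305 m/day.
Q = K_eq · A · (Δh/L) = 7.305 × 1510 × (6.60/14.83) = 4909 m³/day.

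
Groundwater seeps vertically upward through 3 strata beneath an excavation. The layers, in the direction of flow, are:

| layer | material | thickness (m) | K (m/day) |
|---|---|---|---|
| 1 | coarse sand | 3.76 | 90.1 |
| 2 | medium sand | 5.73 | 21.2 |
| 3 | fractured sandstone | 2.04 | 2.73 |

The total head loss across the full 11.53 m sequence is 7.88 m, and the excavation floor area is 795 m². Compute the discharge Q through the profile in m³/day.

5910

Flow is perpendicular to layering, so the layers act in series and the equivalent K is the thickness-weighted harmonic mean.
Total thickness L = 3.76 + 5.73 + 2.04 = 11.53 m.
Σ(b_i/K_i) = 3.76/90.1 + 5.73/21.2 + 2.04/2.73 = 1.059 d.
K_eq = L / Σ(b_i/K_i) = 11.53 / 1.059 = 10.88 m/day.
Q = K_eq · A · (Δh/L) = 10.88 × 795 × (7.88/11.53) = 5914 m³/day.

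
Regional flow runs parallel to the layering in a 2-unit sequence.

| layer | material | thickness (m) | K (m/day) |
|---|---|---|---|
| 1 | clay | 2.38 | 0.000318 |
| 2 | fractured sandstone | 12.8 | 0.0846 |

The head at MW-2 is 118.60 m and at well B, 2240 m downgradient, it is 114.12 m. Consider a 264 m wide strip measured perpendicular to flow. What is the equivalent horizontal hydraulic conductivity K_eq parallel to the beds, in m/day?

Flow is parallel to layering, so each bed carries its own Darcy discharge and the transmissivities add.
Σ(K_i·b_i) = 0.000318×2.38 + 0.0846×12.8 = 1.084 m²/day.
Total thickness b = 15.18 m, so K_eq = Σ(K_i·b_i)/b = 0.07139 m/day.

0.0714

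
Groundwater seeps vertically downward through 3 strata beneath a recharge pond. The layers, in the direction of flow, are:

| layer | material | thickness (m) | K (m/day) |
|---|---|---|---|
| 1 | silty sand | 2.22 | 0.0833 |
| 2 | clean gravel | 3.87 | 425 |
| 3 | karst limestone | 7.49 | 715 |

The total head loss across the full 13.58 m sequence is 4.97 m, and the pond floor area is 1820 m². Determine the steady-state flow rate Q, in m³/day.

339

Flow is perpendicular to layering, so the layers act in series and the equivalent K is the thickness-weighted harmonic mean.
Total thickness L = 2.22 + 3.87 + 7.49 = 13.58 m.
Σ(b_i/K_i) = 2.22/0.0833 + 3.87/425 + 7.49/715 = 26.67 d.
K_eq = L / Σ(b_i/K_i) = 13.58 / 26.67 = 0.5092 m/day.
Q = K_eq · A · (Δh/L) = 0.5092 × 1820 × (4.97/13.58) = 339.2 m³/day.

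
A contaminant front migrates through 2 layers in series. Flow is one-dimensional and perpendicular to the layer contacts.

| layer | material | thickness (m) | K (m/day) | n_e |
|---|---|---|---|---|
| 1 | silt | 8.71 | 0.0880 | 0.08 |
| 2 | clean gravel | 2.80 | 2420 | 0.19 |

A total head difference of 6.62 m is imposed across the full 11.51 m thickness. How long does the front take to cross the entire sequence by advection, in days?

With flow normal to the layers, continuity requires the same specific discharge q through every layer.
Σ(b_i/K_i) = 8.71/0.0880 + 2.80/2420 = 98.98 d.
q = Δh / Σ(b_i/K_i) = 6.62 / 98.98 = 0.06688 m/day.
In each layer the seepage velocity is v_i = q/n_i, so the layer transit time is t_i = b_i·n_i / q:
  layer 1 (silt): t_1 = 8.71 × 0.08 / 0.06688 = 10.42 d
  layer 2 (clean gravel): t_2 = 2.80 × 0.19 / 0.06688 = 7.954 d
Total t = Σ t_i = 18.37 days.

18.4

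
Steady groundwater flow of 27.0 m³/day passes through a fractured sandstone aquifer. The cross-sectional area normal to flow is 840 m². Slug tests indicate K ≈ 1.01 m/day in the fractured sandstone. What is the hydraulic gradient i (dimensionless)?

0.0318

From Q = K·A·i, i = Q / (K·A) = 27.0 / (1.010 × 840.0) = 0.03182.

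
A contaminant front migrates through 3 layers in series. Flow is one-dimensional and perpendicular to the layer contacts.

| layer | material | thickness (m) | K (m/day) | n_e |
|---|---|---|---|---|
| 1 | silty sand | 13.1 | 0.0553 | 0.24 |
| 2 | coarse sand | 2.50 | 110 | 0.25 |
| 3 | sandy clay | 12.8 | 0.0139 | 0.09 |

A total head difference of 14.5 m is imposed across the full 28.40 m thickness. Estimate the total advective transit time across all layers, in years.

With flow normal to the layers, continuity requires the same specific discharge q through every layer.
Σ(b_i/K_i) = 13.1/0.0553 + 2.50/110 + 12.8/0.0139 = 1158 d.
q = Δh / Σ(b_i/K_i) = 14.5 / 1158 = 0.01252 m/day.
In each layer the seepage velocity is v_i = q/n_i, so the layer transit time is t_i = b_i·n_i / q:
  layer 1 (silty sand): t_1 = 13.1 × 0.24 / 0.01252 = 251.0 d
  layer 2 (coarse sand): t_2 = 2.50 × 0.25 / 0.01252 = 49.90 d
  layer 3 (sandy clay): t_3 = 12.8 × 0.09 / 0.01252 = 91.98 d
Total t = Σ t_i = 392.9 days = 1.076 years.

1.08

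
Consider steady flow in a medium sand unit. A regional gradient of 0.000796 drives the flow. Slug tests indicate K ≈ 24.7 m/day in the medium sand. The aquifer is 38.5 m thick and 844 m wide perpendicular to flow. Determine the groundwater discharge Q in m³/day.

639

Cross-sectional area A = 844 × 38.5 = 32494 m².
Hydraulic gradient i = 0.000796.
Darcy's law: Q = K · A · i = 24.70 × 32494 × 0.0007960 = 638.9 m³/day.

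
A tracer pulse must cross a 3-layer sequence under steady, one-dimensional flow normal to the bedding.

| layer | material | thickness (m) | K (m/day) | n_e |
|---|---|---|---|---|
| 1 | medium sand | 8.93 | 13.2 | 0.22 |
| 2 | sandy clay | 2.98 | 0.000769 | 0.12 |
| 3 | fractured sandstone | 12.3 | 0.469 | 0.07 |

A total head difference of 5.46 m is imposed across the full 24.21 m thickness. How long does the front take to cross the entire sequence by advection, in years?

6.23

With flow normal to the layers, continuity requires the same specific discharge q through every layer.
Σ(b_i/K_i) = 8.93/13.2 + 2.98/0.000769 + 12.3/0.469 = 3902 d.
q = Δh / Σ(b_i/K_i) = 5.46 / 3902 = 0.001399 m/day.
In each layer the seepage velocity is v_i = q/n_i, so the layer transit time is t_i = b_i·n_i / q:
  layer 1 (medium sand): t_1 = 8.93 × 0.22 / 0.001399 = 1404 d
  layer 2 (sandy clay): t_2 = 2.98 × 0.12 / 0.001399 = 255.6 d
  layer 3 (fractured sandstone): t_3 = 12.3 × 0.07 / 0.001399 = 615.3 d
Total t = Σ t_i = 2275 days = 6.228 years.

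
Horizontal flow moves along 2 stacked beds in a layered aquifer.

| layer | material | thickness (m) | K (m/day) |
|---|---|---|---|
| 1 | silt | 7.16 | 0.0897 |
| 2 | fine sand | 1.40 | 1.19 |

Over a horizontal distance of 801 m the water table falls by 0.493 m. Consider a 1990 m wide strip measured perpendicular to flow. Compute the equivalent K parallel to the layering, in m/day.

Flow is parallel to layering, so each bed carries its own Darcy discharge and the transmissivities add.
Σ(K_i·b_i) = 0.0897×7.16 + 1.19×1.40 = 2.308 m²/day.
Total thickness b = 8.560 m, so K_eq = Σ(K_i·b_i)/b = 0.2697 m/day.

0.270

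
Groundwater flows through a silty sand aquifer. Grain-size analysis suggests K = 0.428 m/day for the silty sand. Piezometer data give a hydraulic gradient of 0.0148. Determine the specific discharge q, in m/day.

Hydraulic gradient i = 0.0148.
Specific discharge q = K · i = 0.4280 × 0.01480 = 0.006334 m/day.

0.00633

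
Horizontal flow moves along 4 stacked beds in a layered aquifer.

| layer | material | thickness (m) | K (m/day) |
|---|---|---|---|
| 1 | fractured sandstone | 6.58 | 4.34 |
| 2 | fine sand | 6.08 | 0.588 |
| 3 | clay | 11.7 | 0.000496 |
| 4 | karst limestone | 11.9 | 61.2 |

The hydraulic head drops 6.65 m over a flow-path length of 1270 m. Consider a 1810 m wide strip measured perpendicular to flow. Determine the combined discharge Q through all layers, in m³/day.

7210

Flow is parallel to layering, so each bed carries its own Darcy discharge and the transmissivities add.
Σ(K_i·b_i) = 4.34×6.58 + 0.588×6.08 + 0.000496×11.7 + 61.2×11.9 = 760.4 m²/day.
Hydraulic gradient i = Δh / L = 6.65 / 1270 = 0.005236.
Q = Σ(K_i·b_i) · W · i = 760.4 × 1810 × 0.005236 = 7207 m³/day.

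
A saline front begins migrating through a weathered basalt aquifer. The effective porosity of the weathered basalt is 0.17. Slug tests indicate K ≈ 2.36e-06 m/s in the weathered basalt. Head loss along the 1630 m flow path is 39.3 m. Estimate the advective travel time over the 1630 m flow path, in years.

Convert K: 2.36e-06 m/s × 86400 = 0.2039 m/day.
Hydraulic gradient i = Δh / L = 39.3 / 1630 = 0.02411.
Darcy flux q = K · i = 0.2039 × 0.02411 = 0.004916 m/day.
Seepage velocity v = q / n_e = 0.004916 / 0.17 = 0.02892 m/day.
Travel time t = L / v = 1630 / 0.02892 = 56365 days = 154.3 years.

154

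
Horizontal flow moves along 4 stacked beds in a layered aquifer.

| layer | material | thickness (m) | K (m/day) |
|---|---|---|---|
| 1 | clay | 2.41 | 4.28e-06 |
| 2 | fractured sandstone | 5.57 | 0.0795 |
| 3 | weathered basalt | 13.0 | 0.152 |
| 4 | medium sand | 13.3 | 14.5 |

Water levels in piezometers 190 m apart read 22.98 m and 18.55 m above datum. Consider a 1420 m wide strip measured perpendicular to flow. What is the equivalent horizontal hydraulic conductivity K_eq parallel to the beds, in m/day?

5.70

Flow is parallel to layering, so each bed carries its own Darcy discharge and the transmissivities add.
Σ(K_i·b_i) = 4.28e-06×2.41 + 0.0795×5.57 + 0.152×13.0 + 14.5×13.3 = 195.3 m²/day.
Total thickness b = 34.28 m, so K_eq = Σ(K_i·b_i)/b = 5.696 m/day.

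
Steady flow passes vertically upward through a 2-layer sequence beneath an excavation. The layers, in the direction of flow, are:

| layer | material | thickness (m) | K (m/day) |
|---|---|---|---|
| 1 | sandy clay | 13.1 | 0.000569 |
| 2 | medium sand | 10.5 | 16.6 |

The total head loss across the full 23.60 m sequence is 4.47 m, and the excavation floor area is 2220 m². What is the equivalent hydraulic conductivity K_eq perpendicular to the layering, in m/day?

0.00103

Flow is perpendicular to layering, so the layers act in series and the equivalent K is the thickness-weighted harmonic mean.
Total thickness L = 13.1 + 10.5 = 23.60 m.
Σ(b_i/K_i) = 13.1/0.000569 + 10.5/16.6 = 23023 d.
K_eq = L / Σ(b_i/K_i) = 23.60 / 23023 = 0.001025 m/day.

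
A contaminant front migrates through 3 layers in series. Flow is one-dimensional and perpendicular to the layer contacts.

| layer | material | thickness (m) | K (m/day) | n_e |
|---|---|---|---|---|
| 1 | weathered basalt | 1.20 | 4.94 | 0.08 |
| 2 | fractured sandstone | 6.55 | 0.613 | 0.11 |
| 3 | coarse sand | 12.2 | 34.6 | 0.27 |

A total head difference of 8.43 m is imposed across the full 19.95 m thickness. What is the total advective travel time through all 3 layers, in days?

With flow normal to the layers, continuity requires the same specific discharge q through every layer.
Σ(b_i/K_i) = 1.20/4.94 + 6.55/0.613 + 12.2/34.6 = 11.28 d.
q = Δh / Σ(b_i/K_i) = 8.43 / 11.28 = 0.7473 m/day.
In each layer the seepage velocity is v_i = q/n_i, so the layer transit time is t_i = b_i·n_i / q:
  layer 1 (weathered basalt): t_1 = 1.20 × 0.08 / 0.7473 = 0.1285 d
  layer 2 (fractured sandstone): t_2 = 6.55 × 0.11 / 0.7473 = 0.9641 d
  layer 3 (coarse sand): t_3 = 12.2 × 0.27 / 0.7473 = 4.408 d
Total t = Σ t_i = 5.500 days.

5.50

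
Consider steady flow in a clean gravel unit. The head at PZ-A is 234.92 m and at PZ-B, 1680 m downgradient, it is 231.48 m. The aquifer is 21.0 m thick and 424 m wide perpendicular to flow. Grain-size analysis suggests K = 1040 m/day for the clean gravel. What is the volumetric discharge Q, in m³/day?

Cross-sectional area A = 424 × 21.0 = 8904 m².
Hydraulic gradient i = (234.92 − 231.48) / 1680 = 3.44 / 1680 = 0.002048.
Darcy's law: Q = K · A · i = 1040 × 8904 × 0.002048 = 18961 m³/day.

19000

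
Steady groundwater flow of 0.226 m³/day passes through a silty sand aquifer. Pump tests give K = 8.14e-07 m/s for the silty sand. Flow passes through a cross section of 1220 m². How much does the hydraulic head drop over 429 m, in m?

1.13

Convert K: 8.14e-07 m/s × 86400 = 0.07033 m/day.
From Q = K·A·i, i = Q / (K·A) = 0.226 / (0.07033 × 1220) = 0.002634.
Head loss Δh = i · L = 0.002634 × 429 = 1.130 m.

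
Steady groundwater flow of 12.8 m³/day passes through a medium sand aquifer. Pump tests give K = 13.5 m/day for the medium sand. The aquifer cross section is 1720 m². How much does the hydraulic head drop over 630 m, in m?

From Q = K·A·i, i = Q / (K·A) = 12.8 / (13.50 × 1720) = 0.0005512.
Head loss Δh = i · L = 0.0005512 × 630 = 0.3473 m.

0.347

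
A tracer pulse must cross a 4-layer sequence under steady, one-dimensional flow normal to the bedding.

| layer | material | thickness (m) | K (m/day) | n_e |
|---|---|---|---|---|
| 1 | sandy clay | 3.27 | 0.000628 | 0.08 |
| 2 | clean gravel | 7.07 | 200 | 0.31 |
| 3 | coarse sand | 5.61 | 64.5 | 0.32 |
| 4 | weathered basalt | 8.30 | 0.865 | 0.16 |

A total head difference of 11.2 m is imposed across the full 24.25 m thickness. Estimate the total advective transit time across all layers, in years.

7.11

With flow normal to the layers, continuity requires the same specific discharge q through every layer.
Σ(b_i/K_i) = 3.27/0.000628 + 7.07/200 + 5.61/64.5 + 8.30/0.865 = 5217 d.
q = Δh / Σ(b_i/K_i) = 11.2 / 5217 = 0.002147 m/day.
In each layer the seepage velocity is v_i = q/n_i, so the layer transit time is t_i = b_i·n_i / q:
  layer 1 (sandy clay): t_1 = 3.27 × 0.08 / 0.002147 = 121.8 d
  layer 2 (clean gravel): t_2 = 7.07 × 0.31 / 0.002147 = 1021 d
  layer 3 (coarse sand): t_3 = 5.61 × 0.32 / 0.002147 = 836.2 d
  layer 4 (weathered basalt): t_4 = 8.30 × 0.16 / 0.002147 = 618.6 d
Total t = Σ t_i = 2597 days = 7.111 years.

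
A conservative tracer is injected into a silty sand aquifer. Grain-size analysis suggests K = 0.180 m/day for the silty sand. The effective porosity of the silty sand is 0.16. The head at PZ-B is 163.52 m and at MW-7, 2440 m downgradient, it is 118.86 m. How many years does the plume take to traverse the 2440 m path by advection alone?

Hydraulic gradient i = (163.52 − 118.86) / 2440 = 44.66 / 2440 = 0.01830.
Darcy flux q = K · i = 0.1800 × 0.01830 = 0.003295 m/day.
Seepage velocity v = q / n_e = 0.003295 / 0.16 = 0.02059 m/day.
Travel time t = L / v = 2440 / 0.02059 = 1.185e+05 days = 324.4 years.

324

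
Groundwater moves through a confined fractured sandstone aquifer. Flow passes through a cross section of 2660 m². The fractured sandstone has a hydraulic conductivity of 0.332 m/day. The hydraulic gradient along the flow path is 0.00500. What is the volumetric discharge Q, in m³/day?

4.42

Hydraulic gradient i = 0.00500.
Darcy's law: Q = K · A · i = 0.3320 × 2660 × 0.005000 = 4.416 m³/day.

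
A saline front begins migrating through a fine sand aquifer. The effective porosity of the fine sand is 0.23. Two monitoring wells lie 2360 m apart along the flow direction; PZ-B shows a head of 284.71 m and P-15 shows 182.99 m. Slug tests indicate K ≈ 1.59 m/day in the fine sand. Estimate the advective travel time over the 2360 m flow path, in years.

Hydraulic gradient i = (284.71 − 182.99) / 2360 = 101.72 / 2360 = 0.04310.
Darcy flux q = K · i = 1.590 × 0.04310 = 0.06853 m/day.
Seepage velocity v = q / n_e = 0.06853 / 0.23 = 0.2980 m/day.
Travel time t = L / v = 2360 / 0.2980 = 7920 days = 21.68 years.

21.7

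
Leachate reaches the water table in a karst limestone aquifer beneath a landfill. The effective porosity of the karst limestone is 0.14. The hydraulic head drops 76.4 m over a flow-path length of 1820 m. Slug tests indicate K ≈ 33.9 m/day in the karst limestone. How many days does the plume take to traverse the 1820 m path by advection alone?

Hydraulic gradient i = Δh / L = 76.4 / 1820 = 0.04198.
Darcy flux q = K · i = 33.90 × 0.04198 = 1.423 m/day.
Seepage velocity v = q / n_e = 1.423 / 0.14 = 10.16 m/day.
Travel time t = L / v = 1820 / 10.16 = 179.1 days.

179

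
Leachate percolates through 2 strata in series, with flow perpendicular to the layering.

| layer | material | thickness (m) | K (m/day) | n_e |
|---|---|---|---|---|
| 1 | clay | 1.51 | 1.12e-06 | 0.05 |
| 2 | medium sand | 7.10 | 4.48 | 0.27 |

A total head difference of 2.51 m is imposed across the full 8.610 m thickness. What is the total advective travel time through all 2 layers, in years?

2930

With flow normal to the layers, continuity requires the same specific discharge q through every layer.
Σ(b_i/K_i) = 1.51/1.12e-06 + 7.10/4.48 = 1.348e+06 d.
q = Δh / Σ(b_i/K_i) = 2.51 / 1.348e+06 = 1.862e-06 m/day.
In each layer the seepage velocity is v_i = q/n_i, so the layer transit time is t_i = b_i·n_i / q:
  layer 1 (clay): t_1 = 1.51 × 0.05 / 1.862e-06 = 40554 d
  layer 2 (medium sand): t_2 = 7.10 × 0.27 / 1.862e-06 = 1.030e+06 d
Total t = Σ t_i = 1.070e+06 days = 2930 years.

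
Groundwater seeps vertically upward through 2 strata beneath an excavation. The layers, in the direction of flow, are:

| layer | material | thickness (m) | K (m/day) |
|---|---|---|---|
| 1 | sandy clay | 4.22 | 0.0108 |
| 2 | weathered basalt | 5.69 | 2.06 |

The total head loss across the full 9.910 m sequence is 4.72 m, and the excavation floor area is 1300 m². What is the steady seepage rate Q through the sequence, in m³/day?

Flow is perpendicular to layering, so the layers act in series and the equivalent K is the thickness-weighted harmonic mean.
Total thickness L = 4.22 + 5.69 = 9.910 m.
Σ(b_i/K_i) = 4.22/0.0108 + 5.69/2.06 = 393.5 d.
K_eq = L / Σ(b_i/K_i) = 9.910 / 393.5 = 0.02518 m/day.
Q = K_eq · A · (Δh/L) = 0.02518 × 1300 × (4.72/9.910) = 15.59 m³/day.

15.6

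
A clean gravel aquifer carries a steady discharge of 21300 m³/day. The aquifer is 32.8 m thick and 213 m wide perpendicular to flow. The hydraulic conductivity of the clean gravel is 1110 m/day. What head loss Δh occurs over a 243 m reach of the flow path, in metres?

0.667

Cross-sectional area A = 213 × 32.8 = 6986 m².
From Q = K·A·i, i = Q / (K·A) = 21300 / (1110 × 6986) = 0.002747.
Head loss Δh = i · L = 0.002747 × 243 = 0.6674 m.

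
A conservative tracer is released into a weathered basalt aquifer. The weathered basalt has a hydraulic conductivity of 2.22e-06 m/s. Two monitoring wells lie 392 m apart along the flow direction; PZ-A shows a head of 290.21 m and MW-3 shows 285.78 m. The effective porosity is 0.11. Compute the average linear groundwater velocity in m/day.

0.0197

Convert K: 2.22e-06 m/s × 86400 = 0.1918 m/day.
Hydraulic gradient i = (290.21 − 285.78) / 392 = 4.43 / 392 = 0.01130.
Darcy flux q = K · i = 0.1918 × 0.01130 = 0.002168 m/day.
Seepage velocity v = q / n_e = 0.002168 / 0.11 = 0.01971 m/day.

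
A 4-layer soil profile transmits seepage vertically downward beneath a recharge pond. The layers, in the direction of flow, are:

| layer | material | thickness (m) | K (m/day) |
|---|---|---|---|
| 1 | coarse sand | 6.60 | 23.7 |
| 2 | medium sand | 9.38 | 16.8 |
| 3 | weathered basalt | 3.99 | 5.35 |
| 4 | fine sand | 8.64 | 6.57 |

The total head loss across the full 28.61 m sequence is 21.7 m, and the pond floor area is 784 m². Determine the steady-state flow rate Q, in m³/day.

Flow is perpendicular to layering, so the layers act in series and the equivalent K is the thickness-weighted harmonic mean.
Total thickness L = 6.60 + 9.38 + 3.99 + 8.64 = 28.61 m.
Σ(b_i/K_i) = 6.60/23.7 + 9.38/16.8 + 3.99/5.35 + 8.64/6.57 = 2.898 d.
K_eq = L / Σ(b_i/K_i) = 28.61 / 2.898 = 9.873 m/day.
Q = K_eq · A · (Δh/L) = 9.873 × 784 × (21.7/28.61) = 5871 m³/day.

5870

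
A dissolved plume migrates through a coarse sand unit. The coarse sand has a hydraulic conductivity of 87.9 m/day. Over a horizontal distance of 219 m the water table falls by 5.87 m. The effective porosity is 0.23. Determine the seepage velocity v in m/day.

Hydraulic gradient i = Δh / L = 5.87 / 219 = 0.02680.
Darcy flux q = K · i = 87.90 × 0.02680 = 2.356 m/day.
Seepage velocity v = q / n_e = 2.356 / 0.23 = 10.24 m/day.

10.2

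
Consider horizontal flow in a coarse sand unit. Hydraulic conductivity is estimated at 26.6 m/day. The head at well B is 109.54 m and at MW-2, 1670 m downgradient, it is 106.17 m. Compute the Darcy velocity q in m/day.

0.0537

Hydraulic gradient i = (109.54 − 106.17) / 1670 = 3.37 / 1670 = 0.002018.
Specific discharge q = K · i = 26.60 × 0.002018 = 0.05368 m/day.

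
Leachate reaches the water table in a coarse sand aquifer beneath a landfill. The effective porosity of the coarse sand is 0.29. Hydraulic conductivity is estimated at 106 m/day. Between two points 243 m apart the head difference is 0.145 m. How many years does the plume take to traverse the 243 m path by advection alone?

3.05

Hydraulic gradient i = Δh / L = 0.145 / 243 = 0.0005967.
Darcy flux q = K · i = 106.0 × 0.0005967 = 0.06325 m/day.
Seepage velocity v = q / n_e = 0.06325 / 0.29 = 0.2181 m/day.
Travel time t = L / v = 243 / 0.2181 = 1114 days = 3.050 years.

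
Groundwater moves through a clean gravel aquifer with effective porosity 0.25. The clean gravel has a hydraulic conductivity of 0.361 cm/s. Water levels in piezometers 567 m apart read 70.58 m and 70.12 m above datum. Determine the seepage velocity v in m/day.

Convert K: 0.361 cm/s × 864 = 311.9 m/day.
Hydraulic gradient i = (70.58 − 70.12) / 567 = 0.46 / 567 = 0.0008113.
Darcy flux q = K · i = 311.9 × 0.0008113 = 0.2530 m/day.
Seepage velocity v = q / n_e = 0.2530 / 0.25 = 1.012 m/day.

1.01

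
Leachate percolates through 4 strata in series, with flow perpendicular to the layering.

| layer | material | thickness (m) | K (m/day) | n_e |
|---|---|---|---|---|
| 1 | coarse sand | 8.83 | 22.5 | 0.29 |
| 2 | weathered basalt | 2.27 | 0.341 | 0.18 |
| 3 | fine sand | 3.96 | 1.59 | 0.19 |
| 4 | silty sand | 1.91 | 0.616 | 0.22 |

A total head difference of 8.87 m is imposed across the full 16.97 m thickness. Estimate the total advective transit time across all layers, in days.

5.90

With flow normal to the layers, continuity requires the same specific discharge q through every layer.
Σ(b_i/K_i) = 8.83/22.5 + 2.27/0.341 + 3.96/1.59 + 1.91/0.616 = 12.64 d.
q = Δh / Σ(b_i/K_i) = 8.87 / 12.64 = 0.7017 m/day.
In each layer the seepage velocity is v_i = q/n_i, so the layer transit time is t_i = b_i·n_i / q:
  layer 1 (coarse sand): t_1 = 8.83 × 0.29 / 0.7017 = 3.649 d
  layer 2 (weathered basalt): t_2 = 2.27 × 0.18 / 0.7017 = 0.5823 d
  layer 3 (fine sand): t_3 = 3.96 × 0.19 / 0.7017 = 1.072 d
  layer 4 (silty sand): t_4 = 1.91 × 0.22 / 0.7017 = 0.5988 d
Total t = Σ t_i = 5.903 days.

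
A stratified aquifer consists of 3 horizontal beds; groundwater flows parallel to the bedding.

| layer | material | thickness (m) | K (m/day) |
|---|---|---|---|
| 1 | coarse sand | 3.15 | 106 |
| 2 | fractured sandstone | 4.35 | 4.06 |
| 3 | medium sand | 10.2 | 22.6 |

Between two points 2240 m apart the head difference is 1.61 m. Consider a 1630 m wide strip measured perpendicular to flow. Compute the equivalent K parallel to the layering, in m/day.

32.9

Flow is parallel to layering, so each bed carries its own Darcy discharge and the transmissivities add.
Σ(K_i·b_i) = 106×3.15 + 4.06×4.35 + 22.6×10.2 = 582.1 m²/day.
Total thickness b = 17.70 m, so K_eq = Σ(K_i·b_i)/b = 32.89 m/day.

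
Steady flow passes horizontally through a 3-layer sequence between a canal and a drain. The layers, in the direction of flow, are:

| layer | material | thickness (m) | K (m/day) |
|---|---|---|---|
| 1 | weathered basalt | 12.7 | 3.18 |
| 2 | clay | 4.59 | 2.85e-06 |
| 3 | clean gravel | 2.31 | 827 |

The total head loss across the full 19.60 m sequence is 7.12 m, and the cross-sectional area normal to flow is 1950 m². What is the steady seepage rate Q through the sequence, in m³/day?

Flow is perpendicular to layering, so the layers act in series and the equivalent K is the thickness-weighted harmonic mean.
Total thickness L = 12.7 + 4.59 + 2.31 = 19.60 m.
Σ(b_i/K_i) = 12.7/3.18 + 4.59/2.85e-06 + 2.31/827 = 1.611e+06 d.
K_eq = L / Σ(b_i/K_i) = 19.60 / 1.611e+06 = 1.217e-05 m/day.
Q = K_eq · A · (Δh/L) = 1.217e-05 × 1950 × (7.12/19.60) = 0.008621 m³/day.

0.00862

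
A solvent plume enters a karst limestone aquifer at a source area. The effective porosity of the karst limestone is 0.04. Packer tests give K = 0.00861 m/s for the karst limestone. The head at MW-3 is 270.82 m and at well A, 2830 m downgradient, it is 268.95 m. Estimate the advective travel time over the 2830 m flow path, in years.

0.630

Convert K: 0.00861 m/s × 86400 = 743.9 m/day.
Hydraulic gradient i = (270.82 − 268.95) / 2830 = 1.87 / 2830 = 0.0006608.
Darcy flux q = K · i = 743.9 × 0.0006608 = 0.4916 m/day.
Seepage velocity v = q / n_e = 0.4916 / 0.04 = 12.29 m/day.
Travel time t = L / v = 2830 / 12.29 = 230.3 days = 0.6305 years.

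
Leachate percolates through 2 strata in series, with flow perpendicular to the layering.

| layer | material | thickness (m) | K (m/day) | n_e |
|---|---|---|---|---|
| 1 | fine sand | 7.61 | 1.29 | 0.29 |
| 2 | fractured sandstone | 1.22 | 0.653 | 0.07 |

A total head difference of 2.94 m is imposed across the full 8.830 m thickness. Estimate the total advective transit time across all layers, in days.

With flow normal to the layers, continuity requires the same specific discharge q through every layer.
Σ(b_i/K_i) = 7.61/1.29 + 1.22/0.653 = 7.768 d.
q = Δh / Σ(b_i/K_i) = 2.94 / 7.768 = 0.3785 m/day.
In each layer the seepage velocity is v_i = q/n_i, so the layer transit time is t_i = b_i·n_i / q:
  layer 1 (fine sand): t_1 = 7.61 × 0.29 / 0.3785 = 5.831 d
  layer 2 (fractured sandstone): t_2 = 1.22 × 0.07 / 0.3785 = 0.2256 d
Total t = Σ t_i = 6.056 days.

6.06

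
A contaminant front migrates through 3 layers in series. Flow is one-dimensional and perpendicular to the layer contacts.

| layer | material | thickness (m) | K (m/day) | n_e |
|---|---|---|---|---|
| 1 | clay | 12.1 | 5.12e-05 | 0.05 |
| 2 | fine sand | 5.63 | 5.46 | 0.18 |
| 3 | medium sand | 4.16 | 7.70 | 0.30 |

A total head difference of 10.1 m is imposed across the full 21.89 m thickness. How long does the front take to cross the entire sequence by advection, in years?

184

With flow normal to the layers, continuity requires the same specific discharge q through every layer.
Σ(b_i/K_i) = 12.1/5.12e-05 + 5.63/5.46 + 4.16/7.70 = 2.363e+05 d.
q = Δh / Σ(b_i/K_i) = 10.1 / 2.363e+05 = 4.274e-05 m/day.
In each layer the seepage velocity is v_i = q/n_i, so the layer transit time is t_i = b_i·n_i / q:
  layer 1 (clay): t_1 = 12.1 × 0.05 / 4.274e-05 = 14156 d
  layer 2 (fine sand): t_2 = 5.63 × 0.18 / 4.274e-05 = 23713 d
  layer 3 (medium sand): t_3 = 4.16 × 0.30 / 4.274e-05 = 29202 d
Total t = Σ t_i = 67071 days = 183.6 years.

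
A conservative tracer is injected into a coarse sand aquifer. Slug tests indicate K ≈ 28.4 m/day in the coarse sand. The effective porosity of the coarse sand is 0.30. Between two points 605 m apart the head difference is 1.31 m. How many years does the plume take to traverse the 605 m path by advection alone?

8.08

Hydraulic gradient i = Δh / L = 1.31 / 605 = 0.002165.
Darcy flux q = K · i = 28.40 × 0.002165 = 0.06149 m/day.
Seepage velocity v = q / n_e = 0.06149 / 0.30 = 0.2050 m/day.
Travel time t = L / v = 605 / 0.2050 = 2951 days = 8.081 years.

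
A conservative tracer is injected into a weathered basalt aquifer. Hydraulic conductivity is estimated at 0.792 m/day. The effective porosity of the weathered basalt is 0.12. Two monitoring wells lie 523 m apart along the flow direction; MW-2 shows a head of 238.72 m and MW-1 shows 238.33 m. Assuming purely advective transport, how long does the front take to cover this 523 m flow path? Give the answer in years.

291

Hydraulic gradient i = (238.72 − 238.33) / 523 = 0.39 / 523 = 0.0007457.
Darcy flux q = K · i = 0.7920 × 0.0007457 = 0.0005906 m/day.
Seepage velocity v = q / n_e = 0.0005906 / 0.12 = 0.004922 m/day.
Travel time t = L / v = 523 / 0.004922 = 1.063e+05 days = 290.9 years.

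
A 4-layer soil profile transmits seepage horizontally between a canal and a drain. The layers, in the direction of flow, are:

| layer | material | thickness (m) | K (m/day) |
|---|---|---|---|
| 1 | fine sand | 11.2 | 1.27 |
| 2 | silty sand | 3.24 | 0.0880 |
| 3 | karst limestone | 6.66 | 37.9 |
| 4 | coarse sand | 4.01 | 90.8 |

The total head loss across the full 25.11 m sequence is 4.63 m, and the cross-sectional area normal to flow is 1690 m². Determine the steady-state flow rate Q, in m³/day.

171

Flow is perpendicular to layering, so the layers act in series and the equivalent K is the thickness-weighted harmonic mean.
Total thickness L = 11.2 + 3.24 + 6.66 + 4.01 = 25.11 m.
Σ(b_i/K_i) = 11.2/1.27 + 3.24/0.0880 + 6.66/37.9 + 4.01/90.8 = 45.86 d.
K_eq = L / Σ(b_i/K_i) = 25.11 / 45.86 = 0.5476 m/day.
Q = K_eq · A · (Δh/L) = 0.5476 × 1690 × (4.63/25.11) = 170.6 m³/day.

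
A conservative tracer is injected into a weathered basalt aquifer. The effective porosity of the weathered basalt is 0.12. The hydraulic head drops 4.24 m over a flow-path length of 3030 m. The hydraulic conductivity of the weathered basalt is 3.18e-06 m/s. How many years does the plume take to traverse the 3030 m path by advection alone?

Convert K: 3.18e-06 m/s × 86400 = 0.2748 m/day.
Hydraulic gradient i = Δh / L = 4.24 / 3030 = 0.001399.
Darcy flux q = K · i = 0.2748 × 0.001399 = 0.0003845 m/day.
Seepage velocity v = q / n_e = 0.0003845 / 0.12 = 0.003204 m/day.
Travel time t = L / v = 3030 / 0.003204 = 9.457e+05 days = 2589 years.

2590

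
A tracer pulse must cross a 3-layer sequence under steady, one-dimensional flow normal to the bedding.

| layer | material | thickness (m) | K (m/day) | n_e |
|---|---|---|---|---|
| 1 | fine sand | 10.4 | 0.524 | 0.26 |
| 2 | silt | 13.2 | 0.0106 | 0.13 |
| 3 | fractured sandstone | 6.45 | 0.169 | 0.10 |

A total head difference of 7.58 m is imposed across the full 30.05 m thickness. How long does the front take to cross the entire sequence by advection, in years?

With flow normal to the layers, continuity requires the same specific discharge q through every layer.
Σ(b_i/K_i) = 10.4/0.524 + 13.2/0.0106 + 6.45/0.169 = 1303 d.
q = Δh / Σ(b_i/K_i) = 7.58 / 1303 = 0.005816 m/day.
In each layer the seepage velocity is v_i = q/n_i, so the layer transit time is t_i = b_i·n_i / q:
  layer 1 (fine sand): t_1 = 10.4 × 0.26 / 0.005816 = 464.9 d
  layer 2 (silt): t_2 = 13.2 × 0.13 / 0.005816 = 295.0 d
  layer 3 (fractured sandstone): t_3 = 6.45 × 0.10 / 0.005816 = 110.9 d
Total t = Σ t_i = 870.9 days = 2.384 years.

2.38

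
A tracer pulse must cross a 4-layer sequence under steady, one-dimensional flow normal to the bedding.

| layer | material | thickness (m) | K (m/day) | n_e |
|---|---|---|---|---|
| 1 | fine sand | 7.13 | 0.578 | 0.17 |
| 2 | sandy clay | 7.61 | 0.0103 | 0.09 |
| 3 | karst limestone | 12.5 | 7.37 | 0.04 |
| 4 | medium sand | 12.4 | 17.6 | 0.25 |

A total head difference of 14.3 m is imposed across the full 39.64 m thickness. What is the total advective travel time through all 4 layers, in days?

With flow normal to the layers, continuity requires the same specific discharge q through every layer.
Σ(b_i/K_i) = 7.13/0.578 + 7.61/0.0103 + 12.5/7.37 + 12.4/17.6 = 753.6 d.
q = Δh / Σ(b_i/K_i) = 14.3 / 753.6 = 0.01898 m/day.
In each layer the seepage velocity is v_i = q/n_i, so the layer transit time is t_i = b_i·n_i / q:
  layer 1 (fine sand): t_1 = 7.13 × 0.17 / 0.01898 = 63.87 d
  layer 2 (sandy clay): t_2 = 7.61 × 0.09 / 0.01898 = 36.09 d
  layer 3 (karst limestone): t_3 = 12.5 × 0.04 / 0.01898 = 26.35 d
  layer 4 (medium sand): t_4 = 12.4 × 0.25 / 0.01898 = 163.4 d
Total t = Σ t_i = 289.7 days.

290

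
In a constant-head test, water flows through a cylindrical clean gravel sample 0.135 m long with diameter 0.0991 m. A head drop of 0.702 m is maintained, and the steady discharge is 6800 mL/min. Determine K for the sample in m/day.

244

Cross-sectional area A = π·(d/2)² = π × (0.0991/2)² = 0.007713 m².
Convert discharge: 6800 mL/min = 0.0001133 m³/s.
Darcy's law rearranged: K = Q·L / (A·Δh) = 0.0001133 × 0.135 / (0.007713 × 0.702) = 0.002826 m/s = 244.1 m/day.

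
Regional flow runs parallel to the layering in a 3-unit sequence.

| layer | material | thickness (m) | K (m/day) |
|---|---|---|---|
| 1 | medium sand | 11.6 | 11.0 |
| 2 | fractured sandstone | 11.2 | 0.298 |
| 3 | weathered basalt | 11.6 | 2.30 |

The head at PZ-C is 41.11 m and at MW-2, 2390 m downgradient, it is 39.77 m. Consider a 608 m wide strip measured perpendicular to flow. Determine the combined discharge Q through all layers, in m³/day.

53.7

Flow is parallel to layering, so each bed carries its own Darcy discharge and the transmissivities add.
Σ(K_i·b_i) = 11.0×11.6 + 0.298×11.2 + 2.30×11.6 = 157.6 m²/day.
Hydraulic gradient i = (41.11 − 39.77) / 2390 = 1.34 / 2390 = 0.0005607.
Q = Σ(K_i·b_i) · W · i = 157.6 × 608 × 0.0005607 = 53.73 m³/day.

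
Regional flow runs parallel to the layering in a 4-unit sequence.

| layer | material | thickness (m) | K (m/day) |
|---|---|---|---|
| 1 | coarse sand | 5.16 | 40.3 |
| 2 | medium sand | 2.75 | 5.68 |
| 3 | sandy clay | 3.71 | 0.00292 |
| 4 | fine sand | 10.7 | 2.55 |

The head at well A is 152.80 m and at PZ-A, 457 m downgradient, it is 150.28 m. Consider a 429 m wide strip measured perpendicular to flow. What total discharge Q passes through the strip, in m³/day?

Flow is parallel to layering, so each bed carries its own Darcy discharge and the transmissivities add.
Σ(K_i·b_i) = 40.3×5.16 + 5.68×2.75 + 0.00292×3.71 + 2.55×10.7 = 250.9 m²/day.
Hydraulic gradient i = (152.80 − 150.28) / 457 = 2.52 / 457 = 0.005514.
Q = Σ(K_i·b_i) · W · i = 250.9 × 429 × 0.005514 = 593.4 m³/day.

593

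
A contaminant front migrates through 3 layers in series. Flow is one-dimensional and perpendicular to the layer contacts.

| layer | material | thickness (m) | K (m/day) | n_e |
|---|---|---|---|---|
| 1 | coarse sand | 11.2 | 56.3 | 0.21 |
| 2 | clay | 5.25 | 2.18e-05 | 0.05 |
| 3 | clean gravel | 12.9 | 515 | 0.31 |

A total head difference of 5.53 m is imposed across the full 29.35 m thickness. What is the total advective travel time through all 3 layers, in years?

789

With flow normal to the layers, continuity requires the same specific discharge q through every layer.
Σ(b_i/K_i) = 11.2/56.3 + 5.25/2.18e-05 + 12.9/515 = 2.408e+05 d.
q = Δh / Σ(b_i/K_i) = 5.53 / 2.408e+05 = 2.296e-05 m/day.
In each layer the seepage velocity is v_i = q/n_i, so the layer transit time is t_i = b_i·n_i / q:
  layer 1 (coarse sand): t_1 = 11.2 × 0.21 / 2.296e-05 = 1.024e+05 d
  layer 2 (clay): t_2 = 5.25 × 0.05 / 2.296e-05 = 11432 d
  layer 3 (clean gravel): t_3 = 12.9 × 0.31 / 2.296e-05 = 1.742e+05 d
Total t = Σ t_i = 2.880e+05 days = 788.5 years.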